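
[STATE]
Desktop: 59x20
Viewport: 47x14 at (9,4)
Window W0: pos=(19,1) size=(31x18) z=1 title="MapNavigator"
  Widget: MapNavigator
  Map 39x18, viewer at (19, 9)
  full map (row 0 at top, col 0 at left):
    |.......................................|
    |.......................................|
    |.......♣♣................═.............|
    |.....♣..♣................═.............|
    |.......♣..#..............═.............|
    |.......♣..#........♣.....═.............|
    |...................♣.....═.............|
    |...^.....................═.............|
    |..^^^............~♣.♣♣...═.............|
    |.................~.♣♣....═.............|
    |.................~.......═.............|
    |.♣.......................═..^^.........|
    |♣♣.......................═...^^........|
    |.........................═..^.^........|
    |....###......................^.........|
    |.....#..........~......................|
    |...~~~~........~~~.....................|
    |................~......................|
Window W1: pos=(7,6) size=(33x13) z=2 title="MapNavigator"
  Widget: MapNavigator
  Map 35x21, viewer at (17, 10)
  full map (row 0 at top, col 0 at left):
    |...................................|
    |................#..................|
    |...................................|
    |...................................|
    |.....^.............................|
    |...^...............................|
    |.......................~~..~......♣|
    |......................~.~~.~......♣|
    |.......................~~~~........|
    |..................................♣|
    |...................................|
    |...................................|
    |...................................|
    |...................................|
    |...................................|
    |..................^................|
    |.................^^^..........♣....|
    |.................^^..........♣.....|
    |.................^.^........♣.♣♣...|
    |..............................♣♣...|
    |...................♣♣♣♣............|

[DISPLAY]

          ┃..♣♣................═........┃      
          ┃♣..♣................═........┃      
━━━━━━━━━━━━━━━━━━━━━━━━━━━━━━┓═........┃      
MapNavigator                  ┃═........┃      
──────────────────────────────┨═........┃      
....................~~..~.....┃═........┃      
...................~.~~.~.....┃═........┃      
....................~~~~......┃═........┃      
..............................┃═........┃      
..............@...............┃═..^^....┃      
..............................┃═...^^...┃      
..............................┃═..^.^...┃      
..............................┃....^....┃      
..............................┃.........┃      


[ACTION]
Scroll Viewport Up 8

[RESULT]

                                               
          ┏━━━━━━━━━━━━━━━━━━━━━━━━━━━━━┓      
          ┃ MapNavigator                ┃      
          ┠─────────────────────────────┨      
          ┃..♣♣................═........┃      
          ┃♣..♣................═........┃      
━━━━━━━━━━━━━━━━━━━━━━━━━━━━━━┓═........┃      
MapNavigator                  ┃═........┃      
──────────────────────────────┨═........┃      
....................~~..~.....┃═........┃      
...................~.~~.~.....┃═........┃      
....................~~~~......┃═........┃      
..............................┃═........┃      
..............@...............┃═..^^....┃      


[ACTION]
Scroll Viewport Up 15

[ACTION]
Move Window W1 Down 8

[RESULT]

                                               
          ┏━━━━━━━━━━━━━━━━━━━━━━━━━━━━━┓      
          ┃ MapNavigator                ┃      
          ┠─────────────────────────────┨      
          ┃..♣♣................═........┃      
          ┃♣..♣................═........┃      
          ┃..♣..#..............═........┃      
━━━━━━━━━━━━━━━━━━━━━━━━━━━━━━┓═........┃      
MapNavigator                  ┃═........┃      
──────────────────────────────┨═........┃      
....................~~..~.....┃═........┃      
...................~.~~.~.....┃═........┃      
....................~~~~......┃═........┃      
..............................┃═..^^....┃      


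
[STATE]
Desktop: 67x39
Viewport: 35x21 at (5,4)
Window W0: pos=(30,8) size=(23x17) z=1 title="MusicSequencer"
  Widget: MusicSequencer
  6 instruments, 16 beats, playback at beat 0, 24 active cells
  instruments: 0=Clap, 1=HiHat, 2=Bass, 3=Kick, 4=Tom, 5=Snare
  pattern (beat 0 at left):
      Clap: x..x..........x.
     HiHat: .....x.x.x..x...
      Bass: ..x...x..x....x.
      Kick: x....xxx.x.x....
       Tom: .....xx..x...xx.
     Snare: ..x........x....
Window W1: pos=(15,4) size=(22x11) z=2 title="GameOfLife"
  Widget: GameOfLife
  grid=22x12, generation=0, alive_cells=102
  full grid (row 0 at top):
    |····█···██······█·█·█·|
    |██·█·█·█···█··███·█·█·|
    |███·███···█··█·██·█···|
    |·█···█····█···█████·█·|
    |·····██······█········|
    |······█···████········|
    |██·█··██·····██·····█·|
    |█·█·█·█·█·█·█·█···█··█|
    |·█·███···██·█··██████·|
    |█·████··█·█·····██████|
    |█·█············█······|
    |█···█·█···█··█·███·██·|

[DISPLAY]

          ┏━━━━━━━━━━━━━━━━━━━━┓   
          ┃ GameOfLife         ┃   
          ┠────────────────────┨   
          ┃Gen: 0              ┃   
          ┃█···█····█···█████·█┃━━━
          ┃····██······█·······┃Seq
          ┃·····█···████·······┃───
          ┃█·█··██·····██·····█┃▼12
          ┃·█·█·█·█·█·█·█···█··┃█··
          ┃█·███···██·█··██████┃···
          ┗━━━━━━━━━━━━━━━━━━━━┛··█
                         ┃  Kick█··
                         ┃   Tom···
                         ┃ Snare··█
                         ┃         
                         ┃         
                         ┃         
                         ┃         
                         ┃         
                         ┃         
                         ┗━━━━━━━━━


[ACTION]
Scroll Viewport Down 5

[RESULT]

          ┃····██······█·······┃Seq
          ┃·····█···████·······┃───
          ┃█·█··██·····██·····█┃▼12
          ┃·█·█·█·█·█·█·█···█··┃█··
          ┃█·███···██·█··██████┃···
          ┗━━━━━━━━━━━━━━━━━━━━┛··█
                         ┃  Kick█··
                         ┃   Tom···
                         ┃ Snare··█
                         ┃         
                         ┃         
                         ┃         
                         ┃         
                         ┃         
                         ┃         
                         ┗━━━━━━━━━
                                   
                                   
                                   
                                   
                                   


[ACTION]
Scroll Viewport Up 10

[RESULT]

                                   
                                   
                                   
                                   
          ┏━━━━━━━━━━━━━━━━━━━━┓   
          ┃ GameOfLife         ┃   
          ┠────────────────────┨   
          ┃Gen: 0              ┃   
          ┃█···█····█···█████·█┃━━━
          ┃····██······█·······┃Seq
          ┃·····█···████·······┃───
          ┃█·█··██·····██·····█┃▼12
          ┃·█·█·█·█·█·█·█···█··┃█··
          ┃█·███···██·█··██████┃···
          ┗━━━━━━━━━━━━━━━━━━━━┛··█
                         ┃  Kick█··
                         ┃   Tom···
                         ┃ Snare··█
                         ┃         
                         ┃         
                         ┃         


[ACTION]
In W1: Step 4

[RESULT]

                                   
                                   
                                   
                                   
          ┏━━━━━━━━━━━━━━━━━━━━┓   
          ┃ GameOfLife         ┃   
          ┠────────────────────┨   
          ┃Gen: 4              ┃   
          ┃·██····██····█··█·██┃━━━
          ┃·······█···██····██·┃Seq
          ┃······██·██·········┃───
          ┃·····██·····█·······┃▼12
          ┃█·····██·█···█······┃█··
          ┃█···██·█·█·██·······┃···
          ┗━━━━━━━━━━━━━━━━━━━━┛··█
                         ┃  Kick█··
                         ┃   Tom···
                         ┃ Snare··█
                         ┃         
                         ┃         
                         ┃         


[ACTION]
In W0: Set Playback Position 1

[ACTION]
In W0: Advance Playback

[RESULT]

                                   
                                   
                                   
                                   
          ┏━━━━━━━━━━━━━━━━━━━━┓   
          ┃ GameOfLife         ┃   
          ┠────────────────────┨   
          ┃Gen: 4              ┃   
          ┃·██····██····█··█·██┃━━━
          ┃·······█···██····██·┃Seq
          ┃······██·██·········┃───
          ┃·····██·····█·······┃01▼
          ┃█·····██·█···█······┃█··
          ┃█···██·█·█·██·······┃···
          ┗━━━━━━━━━━━━━━━━━━━━┛··█
                         ┃  Kick█··
                         ┃   Tom···
                         ┃ Snare··█
                         ┃         
                         ┃         
                         ┃         


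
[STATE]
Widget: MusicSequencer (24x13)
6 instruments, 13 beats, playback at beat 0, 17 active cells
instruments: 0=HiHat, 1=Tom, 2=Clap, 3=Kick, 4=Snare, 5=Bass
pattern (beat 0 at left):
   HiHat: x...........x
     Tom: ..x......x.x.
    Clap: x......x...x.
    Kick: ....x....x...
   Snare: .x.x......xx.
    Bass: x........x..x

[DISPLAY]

      ▼123456789012     
 HiHat█···········█     
   Tom··█······█·█·     
  Clap█······█···█·     
  Kick····█····█···     
 Snare·█·█······██·     
  Bass█········█··█     
                        
                        
                        
                        
                        
                        


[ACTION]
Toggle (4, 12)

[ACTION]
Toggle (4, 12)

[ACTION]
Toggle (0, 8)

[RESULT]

      ▼123456789012     
 HiHat█·······█···█     
   Tom··█······█·█·     
  Clap█······█···█·     
  Kick····█····█···     
 Snare·█·█······██·     
  Bass█········█··█     
                        
                        
                        
                        
                        
                        


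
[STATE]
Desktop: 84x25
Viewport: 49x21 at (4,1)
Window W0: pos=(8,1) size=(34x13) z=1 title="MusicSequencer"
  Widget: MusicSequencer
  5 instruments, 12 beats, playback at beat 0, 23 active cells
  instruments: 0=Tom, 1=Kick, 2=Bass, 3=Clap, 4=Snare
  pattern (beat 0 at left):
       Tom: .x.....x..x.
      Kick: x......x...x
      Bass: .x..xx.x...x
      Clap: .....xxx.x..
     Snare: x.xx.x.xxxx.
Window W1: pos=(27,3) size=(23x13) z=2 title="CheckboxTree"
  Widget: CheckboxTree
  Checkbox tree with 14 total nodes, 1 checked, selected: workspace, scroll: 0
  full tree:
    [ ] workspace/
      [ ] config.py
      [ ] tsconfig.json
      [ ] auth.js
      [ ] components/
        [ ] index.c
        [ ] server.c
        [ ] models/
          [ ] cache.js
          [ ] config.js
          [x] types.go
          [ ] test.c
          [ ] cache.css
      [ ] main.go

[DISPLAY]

    ┏━━━━━━━━━━━━━━━━━━━━━━━━━━━━━━━━┓           
    ┃ MusicSequencer                 ┃           
    ┠──────────────────┏━━━━━━━━━━━━━━━━━━━━━┓   
    ┃      ▼12345678901┃ CheckboxTree        ┃   
    ┃   Tom·█·····█··█·┠─────────────────────┨   
    ┃  Kick█······█···█┃>[-] workspace/      ┃   
    ┃  Bass·█··██·█···█┃   [ ] config.py     ┃   
    ┃  Clap·····███·█··┃   [ ] tsconfig.json ┃   
    ┃ Snare█·██·█·████·┃   [ ] auth.js       ┃   
    ┃                  ┃   [-] components/   ┃   
    ┃                  ┃     [ ] index.c     ┃   
    ┃                  ┃     [ ] server.c    ┃   
    ┗━━━━━━━━━━━━━━━━━━┃     [-] models/     ┃   
                       ┃       [ ] cache.js  ┃   
                       ┗━━━━━━━━━━━━━━━━━━━━━┛   
                                                 
                                                 
                                                 
                                                 
                                                 
                                                 


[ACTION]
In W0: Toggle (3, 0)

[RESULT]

    ┏━━━━━━━━━━━━━━━━━━━━━━━━━━━━━━━━┓           
    ┃ MusicSequencer                 ┃           
    ┠──────────────────┏━━━━━━━━━━━━━━━━━━━━━┓   
    ┃      ▼12345678901┃ CheckboxTree        ┃   
    ┃   Tom·█·····█··█·┠─────────────────────┨   
    ┃  Kick█······█···█┃>[-] workspace/      ┃   
    ┃  Bass·█··██·█···█┃   [ ] config.py     ┃   
    ┃  Clap█····███·█··┃   [ ] tsconfig.json ┃   
    ┃ Snare█·██·█·████·┃   [ ] auth.js       ┃   
    ┃                  ┃   [-] components/   ┃   
    ┃                  ┃     [ ] index.c     ┃   
    ┃                  ┃     [ ] server.c    ┃   
    ┗━━━━━━━━━━━━━━━━━━┃     [-] models/     ┃   
                       ┃       [ ] cache.js  ┃   
                       ┗━━━━━━━━━━━━━━━━━━━━━┛   
                                                 
                                                 
                                                 
                                                 
                                                 
                                                 


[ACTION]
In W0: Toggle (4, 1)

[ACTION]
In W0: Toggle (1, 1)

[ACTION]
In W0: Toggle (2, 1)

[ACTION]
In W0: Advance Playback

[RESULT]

    ┏━━━━━━━━━━━━━━━━━━━━━━━━━━━━━━━━┓           
    ┃ MusicSequencer                 ┃           
    ┠──────────────────┏━━━━━━━━━━━━━━━━━━━━━┓   
    ┃      0▼2345678901┃ CheckboxTree        ┃   
    ┃   Tom·█·····█··█·┠─────────────────────┨   
    ┃  Kick██·····█···█┃>[-] workspace/      ┃   
    ┃  Bass····██·█···█┃   [ ] config.py     ┃   
    ┃  Clap█····███·█··┃   [ ] tsconfig.json ┃   
    ┃ Snare████·█·████·┃   [ ] auth.js       ┃   
    ┃                  ┃   [-] components/   ┃   
    ┃                  ┃     [ ] index.c     ┃   
    ┃                  ┃     [ ] server.c    ┃   
    ┗━━━━━━━━━━━━━━━━━━┃     [-] models/     ┃   
                       ┃       [ ] cache.js  ┃   
                       ┗━━━━━━━━━━━━━━━━━━━━━┛   
                                                 
                                                 
                                                 
                                                 
                                                 
                                                 


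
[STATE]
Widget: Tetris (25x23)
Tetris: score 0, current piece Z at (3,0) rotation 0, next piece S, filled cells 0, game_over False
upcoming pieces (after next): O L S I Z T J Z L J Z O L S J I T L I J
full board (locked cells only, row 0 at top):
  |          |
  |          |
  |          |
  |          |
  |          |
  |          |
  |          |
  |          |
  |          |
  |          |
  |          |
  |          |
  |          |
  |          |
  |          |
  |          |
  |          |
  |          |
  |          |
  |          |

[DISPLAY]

   ▓▓     │Next:         
    ▓▓    │ ░░           
          │░░            
          │              
          │              
          │              
          │Score:        
          │0             
          │              
          │              
          │              
          │              
          │              
          │              
          │              
          │              
          │              
          │              
          │              
          │              
          │              
          │              
          │              


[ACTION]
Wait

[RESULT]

          │Next:         
   ▓▓     │ ░░           
    ▓▓    │░░            
          │              
          │              
          │              
          │Score:        
          │0             
          │              
          │              
          │              
          │              
          │              
          │              
          │              
          │              
          │              
          │              
          │              
          │              
          │              
          │              
          │              


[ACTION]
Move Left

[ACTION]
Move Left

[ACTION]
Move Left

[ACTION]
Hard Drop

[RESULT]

    ░░    │Next:         
   ░░     │▓▓            
          │▓▓            
          │              
          │              
          │              
          │Score:        
          │0             
          │              
          │              
          │              
          │              
          │              
          │              
          │              
          │              
          │              
          │              
▓▓        │              
 ▓▓       │              
          │              
          │              
          │              


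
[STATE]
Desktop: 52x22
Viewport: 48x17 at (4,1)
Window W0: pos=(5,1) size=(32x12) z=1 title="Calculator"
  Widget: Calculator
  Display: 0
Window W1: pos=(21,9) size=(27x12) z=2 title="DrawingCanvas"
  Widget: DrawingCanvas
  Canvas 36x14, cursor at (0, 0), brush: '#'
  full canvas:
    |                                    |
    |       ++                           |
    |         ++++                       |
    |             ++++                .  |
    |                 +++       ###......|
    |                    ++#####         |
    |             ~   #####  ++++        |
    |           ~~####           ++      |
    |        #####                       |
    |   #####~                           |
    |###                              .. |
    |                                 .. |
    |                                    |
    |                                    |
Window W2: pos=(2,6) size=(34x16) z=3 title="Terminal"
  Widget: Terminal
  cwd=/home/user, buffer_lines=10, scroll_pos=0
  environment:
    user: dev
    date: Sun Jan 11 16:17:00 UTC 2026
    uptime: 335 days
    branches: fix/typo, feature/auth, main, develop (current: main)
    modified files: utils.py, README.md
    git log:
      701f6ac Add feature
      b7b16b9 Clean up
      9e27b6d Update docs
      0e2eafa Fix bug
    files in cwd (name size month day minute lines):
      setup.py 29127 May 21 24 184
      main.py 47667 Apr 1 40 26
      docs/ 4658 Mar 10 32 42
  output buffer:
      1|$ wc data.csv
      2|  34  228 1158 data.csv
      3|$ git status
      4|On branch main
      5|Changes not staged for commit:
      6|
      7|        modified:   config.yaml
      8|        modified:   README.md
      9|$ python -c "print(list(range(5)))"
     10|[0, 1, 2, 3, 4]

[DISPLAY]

 ┏━━━━━━━━━━━━━━━━━━━━━━━━━━━━━━┓               
 ┃ Calculator                   ┃               
 ┠──────────────────────────────┨               
 ┃                             0┃               
 ┃┌───┬───┬───┬───┐             ┃               
━━━━━━━━━━━━━━━━━━━━━━━━━━━━━━━┓┃               
Terminal                       ┃┃               
───────────────────────────────┨┃               
 wc data.csv                   ┃━━━━━━━━━━━┓    
 34  228 1158 data.csv         ┃           ┃    
 git status                    ┃───────────┨    
n branch main                  ┃           ┃    
hanges not staged for commit:  ┃           ┃    
                               ┃           ┃    
       modified:   config.yaml ┃+++        ┃    
       modified:   README.md   ┃   +++     ┃    
 python -c "print(list(range(5)┃      ++###┃    


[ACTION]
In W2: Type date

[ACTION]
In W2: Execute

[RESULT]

 ┏━━━━━━━━━━━━━━━━━━━━━━━━━━━━━━┓               
 ┃ Calculator                   ┃               
 ┠──────────────────────────────┨               
 ┃                             0┃               
 ┃┌───┬───┬───┬───┐             ┃               
━━━━━━━━━━━━━━━━━━━━━━━━━━━━━━━┓┃               
Terminal                       ┃┃               
───────────────────────────────┨┃               
 34  228 1158 data.csv         ┃━━━━━━━━━━━┓    
 git status                    ┃           ┃    
n branch main                  ┃───────────┨    
hanges not staged for commit:  ┃           ┃    
                               ┃           ┃    
       modified:   config.yaml ┃           ┃    
       modified:   README.md   ┃+++        ┃    
 python -c "print(list(range(5)┃   +++     ┃    
0, 1, 2, 3, 4]                 ┃      ++###┃    


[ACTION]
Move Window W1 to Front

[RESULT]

 ┏━━━━━━━━━━━━━━━━━━━━━━━━━━━━━━┓               
 ┃ Calculator                   ┃               
 ┠──────────────────────────────┨               
 ┃                             0┃               
 ┃┌───┬───┬───┬───┐             ┃               
━━━━━━━━━━━━━━━━━━━━━━━━━━━━━━━┓┃               
Terminal                       ┃┃               
───────────────────────────────┨┃               
 34  228 1158 dat┏━━━━━━━━━━━━━━━━━━━━━━━━━┓    
 git status      ┃ DrawingCanvas           ┃    
n branch main    ┠─────────────────────────┨    
hanges not staged┃+                        ┃    
                 ┃       ++                ┃    
       modified: ┃         ++++            ┃    
       modified: ┃             ++++        ┃    
 python -c "print┃                 +++     ┃    
0, 1, 2, 3, 4]   ┃                    ++###┃    


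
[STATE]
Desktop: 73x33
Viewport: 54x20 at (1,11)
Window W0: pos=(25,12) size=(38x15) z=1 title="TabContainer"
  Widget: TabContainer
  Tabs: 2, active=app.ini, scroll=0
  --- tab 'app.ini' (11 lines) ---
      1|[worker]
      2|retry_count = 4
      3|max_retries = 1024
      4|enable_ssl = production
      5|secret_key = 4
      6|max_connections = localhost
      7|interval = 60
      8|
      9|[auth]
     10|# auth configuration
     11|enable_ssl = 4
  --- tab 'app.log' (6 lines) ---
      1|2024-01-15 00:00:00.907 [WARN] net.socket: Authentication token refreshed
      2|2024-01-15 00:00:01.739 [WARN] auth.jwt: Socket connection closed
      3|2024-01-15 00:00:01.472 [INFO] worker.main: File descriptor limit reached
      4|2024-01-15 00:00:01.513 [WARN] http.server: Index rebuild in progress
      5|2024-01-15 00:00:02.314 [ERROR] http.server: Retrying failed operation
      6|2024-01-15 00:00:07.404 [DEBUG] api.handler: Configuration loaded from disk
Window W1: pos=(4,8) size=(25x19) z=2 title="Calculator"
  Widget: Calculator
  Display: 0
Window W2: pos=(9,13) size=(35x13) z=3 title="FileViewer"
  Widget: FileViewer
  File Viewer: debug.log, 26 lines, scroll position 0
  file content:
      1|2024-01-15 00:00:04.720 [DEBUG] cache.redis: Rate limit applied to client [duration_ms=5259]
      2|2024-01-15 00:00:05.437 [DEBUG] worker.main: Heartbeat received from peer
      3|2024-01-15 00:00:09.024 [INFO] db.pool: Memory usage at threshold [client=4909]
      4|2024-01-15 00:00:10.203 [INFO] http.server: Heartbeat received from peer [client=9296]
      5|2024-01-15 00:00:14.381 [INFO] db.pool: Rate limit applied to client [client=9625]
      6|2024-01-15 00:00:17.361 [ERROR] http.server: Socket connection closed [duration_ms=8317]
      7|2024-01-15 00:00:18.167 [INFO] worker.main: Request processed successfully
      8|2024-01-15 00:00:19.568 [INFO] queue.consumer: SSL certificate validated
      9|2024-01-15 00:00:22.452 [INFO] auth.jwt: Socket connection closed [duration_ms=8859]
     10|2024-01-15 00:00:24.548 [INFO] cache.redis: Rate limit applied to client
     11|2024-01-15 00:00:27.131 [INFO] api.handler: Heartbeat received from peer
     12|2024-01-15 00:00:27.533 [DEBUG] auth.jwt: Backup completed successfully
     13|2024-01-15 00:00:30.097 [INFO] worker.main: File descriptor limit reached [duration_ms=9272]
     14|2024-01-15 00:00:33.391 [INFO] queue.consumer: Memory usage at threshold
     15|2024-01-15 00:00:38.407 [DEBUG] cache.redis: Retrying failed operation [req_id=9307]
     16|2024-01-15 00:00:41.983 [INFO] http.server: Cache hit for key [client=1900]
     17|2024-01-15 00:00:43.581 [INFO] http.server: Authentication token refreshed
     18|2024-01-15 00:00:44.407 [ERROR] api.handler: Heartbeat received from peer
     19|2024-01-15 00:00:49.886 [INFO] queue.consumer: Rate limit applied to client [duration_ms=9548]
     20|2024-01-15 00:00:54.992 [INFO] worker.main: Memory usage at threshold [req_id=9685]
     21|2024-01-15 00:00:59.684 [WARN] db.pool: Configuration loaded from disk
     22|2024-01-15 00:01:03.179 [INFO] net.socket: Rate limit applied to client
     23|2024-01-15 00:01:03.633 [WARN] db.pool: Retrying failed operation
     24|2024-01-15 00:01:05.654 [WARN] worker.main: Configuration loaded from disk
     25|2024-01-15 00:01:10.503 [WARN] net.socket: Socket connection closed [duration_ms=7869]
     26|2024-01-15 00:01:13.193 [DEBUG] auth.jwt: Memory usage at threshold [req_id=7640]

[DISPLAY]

   ┃                      0┃                          
   ┃┌───┬───┬───┬───┐      ┃━━━━━━━━━━━━━━━━━━━━━━━━━━
   ┃│ 7 ┏━━━━━━━━━━━━━━━━━━━━━━━━━━━━━━━━━┓           
   ┃├───┃ FileViewer                      ┃───────────
   ┃│ 4 ┠─────────────────────────────────┨           
   ┃├───┃2024-01-15 00:00:04.720 [DEBUG] ▲┃───────────
   ┃│ 1 ┃2024-01-15 00:00:05.437 [DEBUG] █┃           
   ┃├───┃2024-01-15 00:00:09.024 [INFO] d░┃           
   ┃│ 0 ┃2024-01-15 00:00:10.203 [INFO] h░┃           
   ┃├───┃2024-01-15 00:00:14.381 [INFO] d░┃ction      
   ┃│ C ┃2024-01-15 00:00:17.361 [ERROR] ░┃           
   ┃└───┃2024-01-15 00:00:18.167 [INFO] w░┃localhost  
   ┃    ┃2024-01-15 00:00:19.568 [INFO] q░┃           
   ┃    ┃2024-01-15 00:00:22.452 [INFO] a▼┃           
   ┃    ┗━━━━━━━━━━━━━━━━━━━━━━━━━━━━━━━━━┛           
   ┗━━━━━━━━━━━━━━━━━━━━━━━┛━━━━━━━━━━━━━━━━━━━━━━━━━━
                                                      
                                                      
                                                      
                                                      


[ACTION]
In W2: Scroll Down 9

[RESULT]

   ┃                      0┃                          
   ┃┌───┬───┬───┬───┐      ┃━━━━━━━━━━━━━━━━━━━━━━━━━━
   ┃│ 7 ┏━━━━━━━━━━━━━━━━━━━━━━━━━━━━━━━━━┓           
   ┃├───┃ FileViewer                      ┃───────────
   ┃│ 4 ┠─────────────────────────────────┨           
   ┃├───┃2024-01-15 00:00:24.548 [INFO] c▲┃───────────
   ┃│ 1 ┃2024-01-15 00:00:27.131 [INFO] a░┃           
   ┃├───┃2024-01-15 00:00:27.533 [DEBUG] ░┃           
   ┃│ 0 ┃2024-01-15 00:00:30.097 [INFO] w░┃           
   ┃├───┃2024-01-15 00:00:33.391 [INFO] q█┃ction      
   ┃│ C ┃2024-01-15 00:00:38.407 [DEBUG] ░┃           
   ┃└───┃2024-01-15 00:00:41.983 [INFO] h░┃localhost  
   ┃    ┃2024-01-15 00:00:43.581 [INFO] h░┃           
   ┃    ┃2024-01-15 00:00:44.407 [ERROR] ▼┃           
   ┃    ┗━━━━━━━━━━━━━━━━━━━━━━━━━━━━━━━━━┛           
   ┗━━━━━━━━━━━━━━━━━━━━━━━┛━━━━━━━━━━━━━━━━━━━━━━━━━━
                                                      
                                                      
                                                      
                                                      


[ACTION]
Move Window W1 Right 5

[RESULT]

        ┃                      0┃                     
        ┃┌───┬───┬───┬───┐      ┃━━━━━━━━━━━━━━━━━━━━━
        ┏━━━━━━━━━━━━━━━━━━━━━━━━━━━━━━━━━┓           
        ┃ FileViewer                      ┃───────────
        ┠─────────────────────────────────┨           
        ┃2024-01-15 00:00:24.548 [INFO] c▲┃───────────
        ┃2024-01-15 00:00:27.131 [INFO] a░┃           
        ┃2024-01-15 00:00:27.533 [DEBUG] ░┃           
        ┃2024-01-15 00:00:30.097 [INFO] w░┃           
        ┃2024-01-15 00:00:33.391 [INFO] q█┃ction      
        ┃2024-01-15 00:00:38.407 [DEBUG] ░┃           
        ┃2024-01-15 00:00:41.983 [INFO] h░┃localhost  
        ┃2024-01-15 00:00:43.581 [INFO] h░┃           
        ┃2024-01-15 00:00:44.407 [ERROR] ▼┃           
        ┗━━━━━━━━━━━━━━━━━━━━━━━━━━━━━━━━━┛           
        ┗━━━━━━━━━━━━━━━━━━━━━━━┛━━━━━━━━━━━━━━━━━━━━━
                                                      
                                                      
                                                      
                                                      


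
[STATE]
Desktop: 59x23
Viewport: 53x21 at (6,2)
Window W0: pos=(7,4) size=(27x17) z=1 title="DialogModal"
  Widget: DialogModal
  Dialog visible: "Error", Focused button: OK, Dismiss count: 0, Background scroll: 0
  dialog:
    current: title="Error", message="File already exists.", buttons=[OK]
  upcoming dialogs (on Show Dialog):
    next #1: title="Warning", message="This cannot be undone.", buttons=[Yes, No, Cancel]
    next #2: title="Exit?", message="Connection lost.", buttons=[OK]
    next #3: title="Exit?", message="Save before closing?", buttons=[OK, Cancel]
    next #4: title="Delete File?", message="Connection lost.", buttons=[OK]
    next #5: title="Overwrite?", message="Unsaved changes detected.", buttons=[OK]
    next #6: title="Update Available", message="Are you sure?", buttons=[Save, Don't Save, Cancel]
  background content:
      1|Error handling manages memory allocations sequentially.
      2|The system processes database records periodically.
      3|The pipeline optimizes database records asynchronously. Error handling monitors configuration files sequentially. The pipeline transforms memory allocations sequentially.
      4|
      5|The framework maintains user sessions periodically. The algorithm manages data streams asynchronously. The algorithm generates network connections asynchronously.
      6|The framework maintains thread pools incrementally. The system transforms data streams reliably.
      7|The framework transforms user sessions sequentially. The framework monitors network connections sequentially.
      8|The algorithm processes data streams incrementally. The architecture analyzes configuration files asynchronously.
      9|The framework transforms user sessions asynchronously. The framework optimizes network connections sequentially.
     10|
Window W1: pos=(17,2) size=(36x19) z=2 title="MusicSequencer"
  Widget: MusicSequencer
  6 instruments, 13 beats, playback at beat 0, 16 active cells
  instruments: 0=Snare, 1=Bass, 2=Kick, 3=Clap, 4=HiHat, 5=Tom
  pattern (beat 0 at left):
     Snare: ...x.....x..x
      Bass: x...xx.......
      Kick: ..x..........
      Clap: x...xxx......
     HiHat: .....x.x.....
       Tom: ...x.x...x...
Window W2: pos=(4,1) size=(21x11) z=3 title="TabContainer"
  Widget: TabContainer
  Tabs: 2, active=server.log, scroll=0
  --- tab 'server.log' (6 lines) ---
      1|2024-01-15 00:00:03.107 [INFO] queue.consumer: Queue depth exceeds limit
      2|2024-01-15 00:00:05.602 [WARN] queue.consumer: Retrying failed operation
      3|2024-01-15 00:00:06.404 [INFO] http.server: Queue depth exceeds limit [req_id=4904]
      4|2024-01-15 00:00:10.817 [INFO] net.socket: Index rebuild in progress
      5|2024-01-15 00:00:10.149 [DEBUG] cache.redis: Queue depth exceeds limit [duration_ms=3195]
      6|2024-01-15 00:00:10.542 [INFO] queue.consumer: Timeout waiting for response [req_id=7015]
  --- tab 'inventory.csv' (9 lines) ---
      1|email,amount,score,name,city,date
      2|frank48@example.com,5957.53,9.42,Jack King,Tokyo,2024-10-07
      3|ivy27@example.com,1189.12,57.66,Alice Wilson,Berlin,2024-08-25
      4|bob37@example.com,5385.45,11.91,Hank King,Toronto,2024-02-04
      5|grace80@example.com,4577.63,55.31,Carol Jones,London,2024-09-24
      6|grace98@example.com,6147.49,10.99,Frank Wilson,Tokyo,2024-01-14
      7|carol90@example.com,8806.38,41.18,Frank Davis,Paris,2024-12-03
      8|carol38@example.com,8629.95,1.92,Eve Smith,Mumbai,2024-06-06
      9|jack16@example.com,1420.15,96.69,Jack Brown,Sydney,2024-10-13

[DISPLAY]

TabContainer      ┃━━━━━━━━━━━━━━━━━━━━━━━━━━━┓      
──────────────────┨equencer                   ┃      
server.log]│ inven┃───────────────────────────┨      
──────────────────┃123456789012               ┃      
024-01-15 00:00:03┃··█·····█··█               ┃      
024-01-15 00:00:05┃···██·······               ┃      
024-01-15 00:00:06┃·█··········               ┃      
024-01-15 00:00:10┃···███······               ┃      
024-01-15 00:00:10┃····█·█·····               ┃      
━━━━━━━━━━━━━━━━━━┛··█·█···█···               ┃      
 ┃Th│      ┃                                  ┃      
 ┃Th│File a┃                                  ┃      
 ┃Th│      ┃                                  ┃      
 ┃Th└──────┃                                  ┃      
 ┃         ┃                                  ┃      
 ┃         ┃                                  ┃      
 ┃         ┃                                  ┃      
 ┃         ┃                                  ┃      
 ┗━━━━━━━━━┗━━━━━━━━━━━━━━━━━━━━━━━━━━━━━━━━━━┛      
                                                     
                                                     


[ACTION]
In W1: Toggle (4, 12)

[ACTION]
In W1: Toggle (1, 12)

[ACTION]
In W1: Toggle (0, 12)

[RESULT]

TabContainer      ┃━━━━━━━━━━━━━━━━━━━━━━━━━━━┓      
──────────────────┨equencer                   ┃      
server.log]│ inven┃───────────────────────────┨      
──────────────────┃123456789012               ┃      
024-01-15 00:00:03┃··█·····█···               ┃      
024-01-15 00:00:05┃···██······█               ┃      
024-01-15 00:00:06┃·█··········               ┃      
024-01-15 00:00:10┃···███······               ┃      
024-01-15 00:00:10┃····█·█····█               ┃      
━━━━━━━━━━━━━━━━━━┛··█·█···█···               ┃      
 ┃Th│      ┃                                  ┃      
 ┃Th│File a┃                                  ┃      
 ┃Th│      ┃                                  ┃      
 ┃Th└──────┃                                  ┃      
 ┃         ┃                                  ┃      
 ┃         ┃                                  ┃      
 ┃         ┃                                  ┃      
 ┃         ┃                                  ┃      
 ┗━━━━━━━━━┗━━━━━━━━━━━━━━━━━━━━━━━━━━━━━━━━━━┛      
                                                     
                                                     


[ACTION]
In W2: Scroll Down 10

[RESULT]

TabContainer      ┃━━━━━━━━━━━━━━━━━━━━━━━━━━━┓      
──────────────────┨equencer                   ┃      
server.log]│ inven┃───────────────────────────┨      
──────────────────┃123456789012               ┃      
024-01-15 00:00:10┃··█·····█···               ┃      
                  ┃···██······█               ┃      
                  ┃·█··········               ┃      
                  ┃···███······               ┃      
                  ┃····█·█····█               ┃      
━━━━━━━━━━━━━━━━━━┛··█·█···█···               ┃      
 ┃Th│      ┃                                  ┃      
 ┃Th│File a┃                                  ┃      
 ┃Th│      ┃                                  ┃      
 ┃Th└──────┃                                  ┃      
 ┃         ┃                                  ┃      
 ┃         ┃                                  ┃      
 ┃         ┃                                  ┃      
 ┃         ┃                                  ┃      
 ┗━━━━━━━━━┗━━━━━━━━━━━━━━━━━━━━━━━━━━━━━━━━━━┛      
                                                     
                                                     
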